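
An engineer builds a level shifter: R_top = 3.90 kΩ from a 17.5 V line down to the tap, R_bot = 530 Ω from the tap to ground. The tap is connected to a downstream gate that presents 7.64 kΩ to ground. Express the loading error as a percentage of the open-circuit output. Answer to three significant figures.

The divider's output (Thévenin) resistance is R_top‖R_bot = 466.6 Ω.
Fractional drop under load = R_th/(R_th + R_L) = 466.6 / (466.6 + 7640) = 0.05756.
So the output falls by 5.76 %.

5.76 %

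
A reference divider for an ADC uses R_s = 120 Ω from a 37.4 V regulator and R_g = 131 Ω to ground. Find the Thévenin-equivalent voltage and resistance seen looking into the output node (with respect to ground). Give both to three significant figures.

V_th = 19.5 V, R_th = 62.6 Ω

V_th is the open-circuit tap voltage: 37.4 × 131/(120 + 131) = 19.5 V.
With the supply zeroed, R_s and R_g appear in parallel from the tap: R_th = R_s‖R_g = (120 × 131)/251.0 = 62.6 Ω.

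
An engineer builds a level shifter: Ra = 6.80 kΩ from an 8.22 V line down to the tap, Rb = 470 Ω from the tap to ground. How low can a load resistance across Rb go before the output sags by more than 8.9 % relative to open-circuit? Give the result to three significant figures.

Output resistance R_th = Ra‖Rb = (6800 × 470)/7270 = 439.6 Ω.
The fractional drop is R_th/(R_th + R_L); requiring this ≤ 0.0890 gives R_L ≥ R_th(1/0.0890 − 1) = 439.6 × 10.24 = 4.50 kΩ.

R_L(min) ≈ 4.50 kΩ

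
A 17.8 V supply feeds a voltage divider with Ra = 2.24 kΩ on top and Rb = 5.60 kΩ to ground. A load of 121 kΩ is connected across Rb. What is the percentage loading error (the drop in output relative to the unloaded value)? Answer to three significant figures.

1.31 %

The divider's output (Thévenin) resistance is Ra‖Rb = 1.600 kΩ.
Fractional drop under load = R_th/(R_th + R_L) = 1.600 / (1.600 + 121) = 0.01305.
So the output falls by 1.31 %.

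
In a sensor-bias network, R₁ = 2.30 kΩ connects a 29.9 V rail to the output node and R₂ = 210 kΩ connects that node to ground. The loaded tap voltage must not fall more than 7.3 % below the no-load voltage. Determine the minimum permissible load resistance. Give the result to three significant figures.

R_L(min) ≈ 28.9 kΩ

Output resistance R_th = R₁‖R₂ = (2.30 × 210)/212.3 = 2.275 kΩ.
The fractional drop is R_th/(R_th + R_L); requiring this ≤ 0.0730 gives R_L ≥ R_th(1/0.0730 − 1) = 2.275 × 12.70 = 28.9 kΩ.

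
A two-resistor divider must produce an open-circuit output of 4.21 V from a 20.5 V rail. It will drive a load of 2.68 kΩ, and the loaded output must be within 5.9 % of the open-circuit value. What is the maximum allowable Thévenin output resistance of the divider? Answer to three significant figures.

R_th ≤ 168 Ω

Loading drop = R_th/(R_th + R_L) ≤ 0.0590, so R_th ≤ R_L · ε/(1−ε) = 2.68 kΩ × 0.0590/0.9410 = 168 Ω.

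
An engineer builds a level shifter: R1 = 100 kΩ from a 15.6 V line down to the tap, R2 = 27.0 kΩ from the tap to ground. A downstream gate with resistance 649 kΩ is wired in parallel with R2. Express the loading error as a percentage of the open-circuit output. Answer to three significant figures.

3.17 %

The divider's output (Thévenin) resistance is R1‖R2 = 21.26 kΩ.
Fractional drop under load = R_th/(R_th + R_L) = 21.26 / (21.26 + 649) = 0.03172.
So the output falls by 3.17 %.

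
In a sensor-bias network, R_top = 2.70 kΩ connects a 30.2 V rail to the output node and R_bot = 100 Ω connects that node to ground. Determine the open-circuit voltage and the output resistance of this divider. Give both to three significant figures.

V_th = 1.08 V, R_th = 96.4 Ω

V_th is the open-circuit tap voltage: 30.2 × 100/(2700 + 100) = 1.08 V.
With the supply zeroed, R_top and R_bot appear in parallel from the tap: R_th = R_top‖R_bot = (2700 × 100)/2800 = 96.4 Ω.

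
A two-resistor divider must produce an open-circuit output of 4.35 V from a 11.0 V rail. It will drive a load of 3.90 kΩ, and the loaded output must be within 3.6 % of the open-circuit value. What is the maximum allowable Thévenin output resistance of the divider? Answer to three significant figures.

Loading drop = R_th/(R_th + R_L) ≤ 0.0360, so R_th ≤ R_L · ε/(1−ε) = 3.90 kΩ × 0.0360/0.9640 = 146 Ω.

R_th ≤ 146 Ω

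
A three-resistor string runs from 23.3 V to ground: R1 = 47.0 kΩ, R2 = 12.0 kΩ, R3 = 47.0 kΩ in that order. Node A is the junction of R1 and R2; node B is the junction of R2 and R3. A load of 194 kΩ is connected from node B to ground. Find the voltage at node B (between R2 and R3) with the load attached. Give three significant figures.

At node B, R3 is in parallel with the load: R3‖R_L = 37.83 kΩ.
Below node A the resistance is R2 + (R3‖R_L) = 49.83 kΩ, so V_A = 23.3 × 49.83/96.83 = 11.99 V.
Then V_B = V_A × (R3‖R_L)/(R2 + R3‖R_L) = 11.99 × 37.83/49.83 = 9.10 V.

V ≈ 9.10 V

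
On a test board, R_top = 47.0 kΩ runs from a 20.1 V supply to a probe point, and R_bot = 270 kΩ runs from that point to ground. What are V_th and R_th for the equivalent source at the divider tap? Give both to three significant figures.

V_th = 17.1 V, R_th = 40.0 kΩ

V_th is the open-circuit tap voltage: 20.1 × 270/(47.0 + 270) = 17.1 V.
With the supply zeroed, R_top and R_bot appear in parallel from the tap: R_th = R_top‖R_bot = (47.0 × 270)/317.0 = 40.0 kΩ.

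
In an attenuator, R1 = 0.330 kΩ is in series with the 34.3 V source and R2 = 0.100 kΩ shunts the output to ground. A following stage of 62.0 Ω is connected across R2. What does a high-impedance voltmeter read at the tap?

The load sits in parallel with R2: R2‖R_L = (100 × 62.0) / (100 + 62.0) = 38.27 Ω.
V_out = 34.3 × 38.27 / (330 + 38.27) = 34.3 × 38.27/368.3 = 3.56 V.
(Unloaded it would have been 7.98 V.)

V_out ≈ 3.56 V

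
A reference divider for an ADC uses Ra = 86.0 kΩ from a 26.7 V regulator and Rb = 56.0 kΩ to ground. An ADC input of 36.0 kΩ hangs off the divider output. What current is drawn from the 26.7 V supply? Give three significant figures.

Rb‖R_L = 21.91 kΩ, so the source sees Ra + Rb‖R_L = 107.9 kΩ.
I = 26.7 V / 107.9 kΩ = 0.247 mA.

I ≈ 0.247 mA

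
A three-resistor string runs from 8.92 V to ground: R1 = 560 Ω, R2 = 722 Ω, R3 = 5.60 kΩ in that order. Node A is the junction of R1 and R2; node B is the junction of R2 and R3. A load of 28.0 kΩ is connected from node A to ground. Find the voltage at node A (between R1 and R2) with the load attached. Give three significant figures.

V ≈ 8.05 V

Below node A the series string R2+R3 = 6322 Ω sits in parallel with the 28000 Ω load: 5158 Ω.
V_A = 8.92 × 5158/(560 + 5158) = 8.05 V.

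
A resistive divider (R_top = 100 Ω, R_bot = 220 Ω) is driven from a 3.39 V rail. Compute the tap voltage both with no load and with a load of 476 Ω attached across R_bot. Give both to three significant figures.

Unloaded: 2.33 V; loaded: 2.04 V

Open-circuit: V = 3.39 × 220/(100 + 220) = 2.33 V.
With the load, R_bot becomes R_bot‖R_L = 150.5 Ω, so V = 3.39 × 150.5/250.5 = 2.04 V.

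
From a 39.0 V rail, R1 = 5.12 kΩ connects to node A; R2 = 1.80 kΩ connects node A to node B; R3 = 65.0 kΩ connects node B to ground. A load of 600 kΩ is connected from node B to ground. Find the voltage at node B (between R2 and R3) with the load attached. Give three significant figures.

At node B, R3 is in parallel with the load: R3‖R_L = 58.65 kΩ.
Below node A the resistance is R2 + (R3‖R_L) = 60.45 kΩ, so V_A = 39.0 × 60.45/65.57 = 35.95 V.
Then V_B = V_A × (R3‖R_L)/(R2 + R3‖R_L) = 35.95 × 58.65/60.45 = 34.9 V.

V ≈ 34.9 V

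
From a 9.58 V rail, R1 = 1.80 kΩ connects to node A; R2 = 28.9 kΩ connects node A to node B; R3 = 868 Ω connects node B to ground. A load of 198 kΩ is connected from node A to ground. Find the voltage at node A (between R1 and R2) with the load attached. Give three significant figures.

V ≈ 8.96 V

Below node A the series string R2+R3 = 29770 Ω sits in parallel with the 198000 Ω load: 25880 Ω.
V_A = 9.58 × 25880/(1800 + 25880) = 8.96 V.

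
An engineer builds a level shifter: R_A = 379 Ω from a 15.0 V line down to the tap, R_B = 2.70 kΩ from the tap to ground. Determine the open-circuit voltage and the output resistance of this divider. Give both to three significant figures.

V_th is the open-circuit tap voltage: 15.0 × 2700/(379 + 2700) = 13.2 V.
With the supply zeroed, R_A and R_B appear in parallel from the tap: R_th = R_A‖R_B = (379 × 2700)/3079 = 332 Ω.

V_th = 13.2 V, R_th = 332 Ω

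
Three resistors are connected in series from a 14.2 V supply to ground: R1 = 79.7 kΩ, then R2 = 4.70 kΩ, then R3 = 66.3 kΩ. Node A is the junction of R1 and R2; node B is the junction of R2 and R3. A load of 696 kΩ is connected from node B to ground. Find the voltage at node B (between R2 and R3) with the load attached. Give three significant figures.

V ≈ 5.93 V

At node B, R3 is in parallel with the load: R3‖R_L = 60.53 kΩ.
Below node A the resistance is R2 + (R3‖R_L) = 65.23 kΩ, so V_A = 14.2 × 65.23/144.9 = 6.391 V.
Then V_B = V_A × (R3‖R_L)/(R2 + R3‖R_L) = 6.391 × 60.53/65.23 = 5.93 V.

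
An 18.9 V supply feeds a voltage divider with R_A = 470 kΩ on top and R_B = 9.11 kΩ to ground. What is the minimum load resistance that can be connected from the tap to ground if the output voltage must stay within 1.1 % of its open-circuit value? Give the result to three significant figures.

R_L(min) ≈ 803 kΩ

Output resistance R_th = R_A‖R_B = (470 × 9.11)/479.1 = 8.937 kΩ.
The fractional drop is R_th/(R_th + R_L); requiring this ≤ 0.0110 gives R_L ≥ R_th(1/0.0110 − 1) = 8.937 × 89.91 = 803 kΩ.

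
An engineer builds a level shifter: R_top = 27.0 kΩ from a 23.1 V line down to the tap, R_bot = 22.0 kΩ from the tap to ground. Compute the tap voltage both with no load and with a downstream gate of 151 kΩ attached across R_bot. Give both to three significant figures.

Open-circuit: V = 23.1 × 22.0/(27.0 + 22.0) = 10.4 V.
With the load, R_bot becomes R_bot‖R_L = 19.20 kΩ, so V = 23.1 × 19.20/46.20 = 9.60 V.

Unloaded: 10.4 V; loaded: 9.60 V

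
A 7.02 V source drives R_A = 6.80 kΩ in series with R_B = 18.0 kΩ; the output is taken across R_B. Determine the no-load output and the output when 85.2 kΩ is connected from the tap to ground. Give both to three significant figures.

Unloaded: 5.10 V; loaded: 4.82 V

Open-circuit: V = 7.02 × 18.0/(6.80 + 18.0) = 5.10 V.
With the load, R_B becomes R_B‖R_L = 14.86 kΩ, so V = 7.02 × 14.86/21.66 = 4.82 V.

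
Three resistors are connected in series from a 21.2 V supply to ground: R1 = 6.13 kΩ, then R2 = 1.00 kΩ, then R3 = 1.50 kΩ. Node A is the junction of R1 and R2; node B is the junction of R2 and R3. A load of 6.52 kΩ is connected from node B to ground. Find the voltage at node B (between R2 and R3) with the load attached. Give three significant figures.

At node B, R3 is in parallel with the load: R3‖R_L = 1.219 kΩ.
Below node A the resistance is R2 + (R3‖R_L) = 2.219 kΩ, so V_A = 21.2 × 2.219/8.349 = 5.635 V.
Then V_B = V_A × (R3‖R_L)/(R2 + R3‖R_L) = 5.635 × 1.219/2.219 = 3.10 V.

V ≈ 3.10 V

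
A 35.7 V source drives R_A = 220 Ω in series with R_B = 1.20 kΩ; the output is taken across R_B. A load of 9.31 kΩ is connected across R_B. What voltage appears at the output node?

The load sits in parallel with R_B: R_B‖R_L = (1200 × 9310) / (1200 + 9310) = 1063 Ω.
V_out = 35.7 × 1063 / (220 + 1063) = 35.7 × 1063/1283 = 29.6 V.

V_out ≈ 29.6 V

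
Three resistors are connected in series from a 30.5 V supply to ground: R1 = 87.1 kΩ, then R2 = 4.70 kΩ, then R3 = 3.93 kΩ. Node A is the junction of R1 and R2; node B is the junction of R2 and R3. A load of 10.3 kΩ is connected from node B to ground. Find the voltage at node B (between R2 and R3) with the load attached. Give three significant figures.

At node B, R3 is in parallel with the load: R3‖R_L = 2.845 kΩ.
Below node A the resistance is R2 + (R3‖R_L) = 7.545 kΩ, so V_A = 30.5 × 7.545/94.64 = 2.431 V.
Then V_B = V_A × (R3‖R_L)/(R2 + R3‖R_L) = 2.431 × 2.845/7.545 = 0.917 V.

V ≈ 0.917 V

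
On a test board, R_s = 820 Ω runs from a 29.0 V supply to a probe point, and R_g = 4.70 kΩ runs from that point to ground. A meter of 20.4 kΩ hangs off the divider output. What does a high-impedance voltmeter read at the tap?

V_out ≈ 23.9 V

The load sits in parallel with R_g: R_g‖R_L = (4700 × 20400) / (4700 + 20400) = 3820 Ω.
V_out = 29.0 × 3820 / (820 + 3820) = 29.0 × 3820/4640 = 23.9 V.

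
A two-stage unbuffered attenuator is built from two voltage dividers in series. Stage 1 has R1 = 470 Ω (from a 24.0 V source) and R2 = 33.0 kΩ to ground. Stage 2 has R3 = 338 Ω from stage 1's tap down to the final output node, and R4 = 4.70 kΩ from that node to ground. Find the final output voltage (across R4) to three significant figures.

V_out ≈ 20.2 V

Stage 2 presents R3+R4 = 5038 Ω as a load on stage 1's tap.
Stage 1's lower leg becomes R2‖(R3+R4) = 4371 Ω, so V_mid = 24.0 × 4371/4841 = 21.67 V.
Stage 2 is itself unloaded: V_out = V_mid × R4/(R3+R4) = 21.67 × 4700/5038 = 20.2 V.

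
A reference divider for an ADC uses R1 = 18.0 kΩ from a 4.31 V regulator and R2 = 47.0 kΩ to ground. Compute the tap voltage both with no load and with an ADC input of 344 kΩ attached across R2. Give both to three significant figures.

Open-circuit: V = 4.31 × 47.0/(18.0 + 47.0) = 3.12 V.
With the load, R2 becomes R2‖R_L = 41.35 kΩ, so V = 4.31 × 41.35/59.35 = 3.00 V.

Unloaded: 3.12 V; loaded: 3.00 V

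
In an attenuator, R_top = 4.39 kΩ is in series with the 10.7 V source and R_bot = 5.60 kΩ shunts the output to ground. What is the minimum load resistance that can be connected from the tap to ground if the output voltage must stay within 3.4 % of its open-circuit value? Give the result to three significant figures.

Output resistance R_th = R_top‖R_bot = (4.39 × 5.60)/9.990 = 2.461 kΩ.
The fractional drop is R_th/(R_th + R_L); requiring this ≤ 0.0340 gives R_L ≥ R_th(1/0.0340 − 1) = 2.461 × 28.41 = 69.9 kΩ.

R_L(min) ≈ 69.9 kΩ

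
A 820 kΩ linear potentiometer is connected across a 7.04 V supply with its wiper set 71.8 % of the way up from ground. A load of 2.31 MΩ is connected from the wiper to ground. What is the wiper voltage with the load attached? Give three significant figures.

V ≈ 4.72 V

The wiper splits the pot into (1−α)R = 231.2 kΩ above and αR = 588.8 kΩ below.
Lower section ‖ load = 469.2 kΩ.
V_wiper = 7.04 × 469.2/(231.2 + 469.2) = 4.72 V.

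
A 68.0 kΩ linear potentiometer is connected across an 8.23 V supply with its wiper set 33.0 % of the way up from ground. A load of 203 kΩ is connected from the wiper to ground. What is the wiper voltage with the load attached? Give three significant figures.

The wiper splits the pot into (1−α)R = 45.56 kΩ above and αR = 22.44 kΩ below.
Lower section ‖ load = 20.21 kΩ.
V_wiper = 8.23 × 20.21/(45.56 + 20.21) = 2.53 V.

V ≈ 2.53 V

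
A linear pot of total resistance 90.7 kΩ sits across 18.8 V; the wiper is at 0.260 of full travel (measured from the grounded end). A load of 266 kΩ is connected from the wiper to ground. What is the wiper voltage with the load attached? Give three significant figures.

The wiper splits the pot into (1−α)R = 67.12 kΩ above and αR = 23.58 kΩ below.
Lower section ‖ load = 21.66 kΩ.
V_wiper = 18.8 × 21.66/(67.12 + 21.66) = 4.59 V.

V ≈ 4.59 V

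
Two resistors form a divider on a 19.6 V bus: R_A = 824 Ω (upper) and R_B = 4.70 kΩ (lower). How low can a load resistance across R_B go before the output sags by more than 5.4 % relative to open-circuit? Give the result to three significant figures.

Output resistance R_th = R_A‖R_B = (824 × 4700)/5524 = 701.1 Ω.
The fractional drop is R_th/(R_th + R_L); requiring this ≤ 0.0540 gives R_L ≥ R_th(1/0.0540 − 1) = 701.1 × 17.52 = 12.3 kΩ.

R_L(min) ≈ 12.3 kΩ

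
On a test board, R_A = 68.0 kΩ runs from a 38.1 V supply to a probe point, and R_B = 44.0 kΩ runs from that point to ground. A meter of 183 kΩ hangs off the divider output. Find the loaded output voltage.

V_out ≈ 13.1 V

The load sits in parallel with R_B: R_B‖R_L = (44.0 × 183) / (44.0 + 183) = 35.47 kΩ.
V_out = 38.1 × 35.47 / (68.0 + 35.47) = 38.1 × 35.47/103.5 = 13.1 V.
(Unloaded it would have been 15.0 V.)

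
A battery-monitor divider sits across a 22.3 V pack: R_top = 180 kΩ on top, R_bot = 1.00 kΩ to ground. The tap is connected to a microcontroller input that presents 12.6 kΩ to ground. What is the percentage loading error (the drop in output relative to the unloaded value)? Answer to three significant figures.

The divider's output (Thévenin) resistance is R_top‖R_bot = 0.9945 kΩ.
Fractional drop under load = R_th/(R_th + R_L) = 0.9945 / (0.9945 + 12.6) = 0.07315.
So the output falls by 7.32 %.

7.32 %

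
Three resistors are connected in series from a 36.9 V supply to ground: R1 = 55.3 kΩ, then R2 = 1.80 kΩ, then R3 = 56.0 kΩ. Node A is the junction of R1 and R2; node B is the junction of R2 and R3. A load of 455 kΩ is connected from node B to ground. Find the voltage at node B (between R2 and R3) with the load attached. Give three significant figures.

At node B, R3 is in parallel with the load: R3‖R_L = 49.86 kΩ.
Below node A the resistance is R2 + (R3‖R_L) = 51.66 kΩ, so V_A = 36.9 × 51.66/107.0 = 17.82 V.
Then V_B = V_A × (R3‖R_L)/(R2 + R3‖R_L) = 17.82 × 49.86/51.66 = 17.2 V.

V ≈ 17.2 V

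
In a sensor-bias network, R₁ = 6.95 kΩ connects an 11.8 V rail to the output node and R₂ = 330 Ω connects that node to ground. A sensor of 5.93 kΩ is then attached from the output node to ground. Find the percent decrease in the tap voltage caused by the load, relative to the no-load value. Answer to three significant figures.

The divider's output (Thévenin) resistance is R₁‖R₂ = 315.0 Ω.
Fractional drop under load = R_th/(R_th + R_L) = 315.0 / (315.0 + 5930) = 0.05045.
So the output falls by 5.04 %.

5.04 %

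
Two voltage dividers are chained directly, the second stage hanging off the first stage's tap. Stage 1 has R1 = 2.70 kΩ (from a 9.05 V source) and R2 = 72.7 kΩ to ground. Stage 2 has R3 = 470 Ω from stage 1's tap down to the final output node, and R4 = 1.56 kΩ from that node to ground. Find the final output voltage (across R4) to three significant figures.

V_out ≈ 2.94 V

Stage 2 presents R3+R4 = 2030 Ω as a load on stage 1's tap.
Stage 1's lower leg becomes R2‖(R3+R4) = 1975 Ω, so V_mid = 9.05 × 1975/4675 = 3.823 V.
Stage 2 is itself unloaded: V_out = V_mid × R4/(R3+R4) = 3.823 × 1560/2030 = 2.94 V.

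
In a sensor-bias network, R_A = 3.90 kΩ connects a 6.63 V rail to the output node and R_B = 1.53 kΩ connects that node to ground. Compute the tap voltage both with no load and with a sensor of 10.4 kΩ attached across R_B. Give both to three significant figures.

Open-circuit: V = 6.63 × 1.53/(3.90 + 1.53) = 1.87 V.
With the load, R_B becomes R_B‖R_L = 1.334 kΩ, so V = 6.63 × 1.334/5.234 = 1.69 V.

Unloaded: 1.87 V; loaded: 1.69 V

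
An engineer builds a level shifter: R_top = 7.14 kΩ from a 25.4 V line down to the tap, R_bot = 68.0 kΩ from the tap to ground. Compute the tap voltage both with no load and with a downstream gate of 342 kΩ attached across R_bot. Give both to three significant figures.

Open-circuit: V = 25.4 × 68.0/(7.14 + 68.0) = 23.0 V.
With the load, R_bot becomes R_bot‖R_L = 56.72 kΩ, so V = 25.4 × 56.72/63.86 = 22.6 V.

Unloaded: 23.0 V; loaded: 22.6 V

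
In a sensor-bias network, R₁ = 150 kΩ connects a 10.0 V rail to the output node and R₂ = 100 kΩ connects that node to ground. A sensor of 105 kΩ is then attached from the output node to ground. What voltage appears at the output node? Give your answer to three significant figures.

The load sits in parallel with R₂: R₂‖R_L = (100 × 105) / (100 + 105) = 51.22 kΩ.
V_out = 10.0 × 51.22 / (150 + 51.22) = 10.0 × 51.22/201.2 = 2.55 V.
(Unloaded it would have been 4.00 V.)

V_out ≈ 2.55 V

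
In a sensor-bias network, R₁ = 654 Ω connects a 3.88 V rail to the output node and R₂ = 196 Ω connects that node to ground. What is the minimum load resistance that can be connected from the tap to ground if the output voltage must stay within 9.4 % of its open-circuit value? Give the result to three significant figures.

R_L(min) ≈ 1.45 kΩ

Output resistance R_th = R₁‖R₂ = (654 × 196)/850.0 = 150.8 Ω.
The fractional drop is R_th/(R_th + R_L); requiring this ≤ 0.0940 gives R_L ≥ R_th(1/0.0940 − 1) = 150.8 × 9.638 = 1.45 kΩ.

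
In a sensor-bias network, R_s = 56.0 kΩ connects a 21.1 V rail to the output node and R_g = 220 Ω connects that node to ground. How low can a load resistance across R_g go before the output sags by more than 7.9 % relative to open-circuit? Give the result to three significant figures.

R_L(min) ≈ 2.55 kΩ

Output resistance R_th = R_s‖R_g = (56000 × 220)/56220 = 219.1 Ω.
The fractional drop is R_th/(R_th + R_L); requiring this ≤ 0.0790 gives R_L ≥ R_th(1/0.0790 − 1) = 219.1 × 11.66 = 2.55 kΩ.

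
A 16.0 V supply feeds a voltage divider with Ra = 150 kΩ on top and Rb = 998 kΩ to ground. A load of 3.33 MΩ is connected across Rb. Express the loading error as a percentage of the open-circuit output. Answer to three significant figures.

3.77 %

The divider's output (Thévenin) resistance is Ra‖Rb = 130.4 kΩ.
Fractional drop under load = R_th/(R_th + R_L) = 130.4 / (130.4 + 3330) = 0.03768.
So the output falls by 3.77 %.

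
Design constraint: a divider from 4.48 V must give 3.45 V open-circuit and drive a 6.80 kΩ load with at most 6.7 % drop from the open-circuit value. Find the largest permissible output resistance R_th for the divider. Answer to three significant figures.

Loading drop = R_th/(R_th + R_L) ≤ 0.0670, so R_th ≤ R_L · ε/(1−ε) = 6.80 kΩ × 0.0670/0.9330 = 488 Ω.
(Any R1, R2 with R2/(R1+R2) = 0.770 and R1‖R2 ≤ 488 Ω will meet the spec.)

R_th ≤ 488 Ω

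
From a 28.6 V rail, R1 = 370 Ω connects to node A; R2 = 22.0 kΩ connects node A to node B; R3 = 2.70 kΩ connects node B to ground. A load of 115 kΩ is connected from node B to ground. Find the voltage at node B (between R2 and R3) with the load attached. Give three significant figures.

At node B, R3 is in parallel with the load: R3‖R_L = 2638 Ω.
Below node A the resistance is R2 + (R3‖R_L) = 24640 Ω, so V_A = 28.6 × 24640/25010 = 28.18 V.
Then V_B = V_A × (R3‖R_L)/(R2 + R3‖R_L) = 28.18 × 2638/24640 = 3.02 V.

V ≈ 3.02 V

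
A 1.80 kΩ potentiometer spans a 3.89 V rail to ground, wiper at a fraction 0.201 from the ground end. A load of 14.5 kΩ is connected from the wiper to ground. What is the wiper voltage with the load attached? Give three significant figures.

V ≈ 0.767 V

The wiper splits the pot into (1−α)R = 1438 Ω above and αR = 361.8 Ω below.
Lower section ‖ load = 353.0 Ω.
V_wiper = 3.89 × 353.0/(1438 + 353.0) = 0.767 V.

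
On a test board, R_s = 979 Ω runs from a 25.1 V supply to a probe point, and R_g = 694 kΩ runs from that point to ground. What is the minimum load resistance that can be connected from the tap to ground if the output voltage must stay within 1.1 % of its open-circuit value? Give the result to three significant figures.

R_L(min) ≈ 87.9 kΩ

Output resistance R_th = R_s‖R_g = (979 × 694000)/695000 = 977.6 Ω.
The fractional drop is R_th/(R_th + R_L); requiring this ≤ 0.0110 gives R_L ≥ R_th(1/0.0110 − 1) = 977.6 × 89.91 = 87.9 kΩ.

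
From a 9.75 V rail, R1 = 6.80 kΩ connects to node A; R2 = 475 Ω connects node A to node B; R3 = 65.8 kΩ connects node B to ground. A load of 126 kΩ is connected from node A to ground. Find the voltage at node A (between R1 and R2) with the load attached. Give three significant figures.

Below node A the series string R2+R3 = 66280 Ω sits in parallel with the 126000 Ω load: 43430 Ω.
V_A = 9.75 × 43430/(6800 + 43430) = 8.43 V.

V ≈ 8.43 V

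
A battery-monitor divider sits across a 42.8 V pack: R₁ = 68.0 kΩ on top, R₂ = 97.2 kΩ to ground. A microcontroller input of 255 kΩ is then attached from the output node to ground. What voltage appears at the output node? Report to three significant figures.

The load sits in parallel with R₂: R₂‖R_L = (97.2 × 255) / (97.2 + 255) = 70.37 kΩ.
V_out = 42.8 × 70.37 / (68.0 + 70.37) = 42.8 × 70.37/138.4 = 21.8 V.
(Unloaded it would have been 25.2 V.)

V_out ≈ 21.8 V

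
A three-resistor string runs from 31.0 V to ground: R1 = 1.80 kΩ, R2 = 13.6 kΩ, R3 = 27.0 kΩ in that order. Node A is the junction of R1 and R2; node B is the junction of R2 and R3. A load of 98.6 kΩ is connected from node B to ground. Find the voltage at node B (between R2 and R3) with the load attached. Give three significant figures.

At node B, R3 is in parallel with the load: R3‖R_L = 21.20 kΩ.
Below node A the resistance is R2 + (R3‖R_L) = 34.80 kΩ, so V_A = 31.0 × 34.80/36.60 = 29.48 V.
Then V_B = V_A × (R3‖R_L)/(R2 + R3‖R_L) = 29.48 × 21.20/34.80 = 18.0 V.

V ≈ 18.0 V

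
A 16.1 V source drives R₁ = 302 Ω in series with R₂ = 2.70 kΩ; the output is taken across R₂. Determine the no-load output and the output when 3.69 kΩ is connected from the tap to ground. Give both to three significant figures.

Unloaded: 14.5 V; loaded: 13.5 V

Open-circuit: V = 16.1 × 2700/(302 + 2700) = 14.5 V.
With the load, R₂ becomes R₂‖R_L = 1559 Ω, so V = 16.1 × 1559/1861 = 13.5 V.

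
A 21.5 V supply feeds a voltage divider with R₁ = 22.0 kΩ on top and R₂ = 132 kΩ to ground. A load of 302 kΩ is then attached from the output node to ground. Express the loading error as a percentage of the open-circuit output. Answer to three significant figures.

5.88 %

The divider's output (Thévenin) resistance is R₁‖R₂ = 18.86 kΩ.
Fractional drop under load = R_th/(R_th + R_L) = 18.86 / (18.86 + 302) = 0.05877.
So the output falls by 5.88 %.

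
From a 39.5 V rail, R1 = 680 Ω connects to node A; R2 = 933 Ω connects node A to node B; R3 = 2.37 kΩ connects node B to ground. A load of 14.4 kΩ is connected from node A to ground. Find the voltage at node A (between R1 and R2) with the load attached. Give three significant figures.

Below node A the series string R2+R3 = 3303 Ω sits in parallel with the 14400 Ω load: 2687 Ω.
V_A = 39.5 × 2687/(680 + 2687) = 31.5 V.

V ≈ 31.5 V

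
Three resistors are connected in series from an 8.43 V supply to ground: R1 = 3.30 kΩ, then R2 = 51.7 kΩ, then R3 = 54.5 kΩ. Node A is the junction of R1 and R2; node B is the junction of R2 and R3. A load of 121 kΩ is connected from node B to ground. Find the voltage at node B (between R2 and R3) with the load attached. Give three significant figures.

At node B, R3 is in parallel with the load: R3‖R_L = 37.58 kΩ.
Below node A the resistance is R2 + (R3‖R_L) = 89.28 kΩ, so V_A = 8.43 × 89.28/92.58 = 8.129 V.
Then V_B = V_A × (R3‖R_L)/(R2 + R3‖R_L) = 8.129 × 37.58/89.28 = 3.42 V.

V ≈ 3.42 V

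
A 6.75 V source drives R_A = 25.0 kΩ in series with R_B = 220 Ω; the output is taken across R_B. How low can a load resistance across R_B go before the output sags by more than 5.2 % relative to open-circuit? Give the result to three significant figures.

Output resistance R_th = R_A‖R_B = (25000 × 220)/25220 = 218.1 Ω.
The fractional drop is R_th/(R_th + R_L); requiring this ≤ 0.0520 gives R_L ≥ R_th(1/0.0520 − 1) = 218.1 × 18.23 = 3.98 kΩ.

R_L(min) ≈ 3.98 kΩ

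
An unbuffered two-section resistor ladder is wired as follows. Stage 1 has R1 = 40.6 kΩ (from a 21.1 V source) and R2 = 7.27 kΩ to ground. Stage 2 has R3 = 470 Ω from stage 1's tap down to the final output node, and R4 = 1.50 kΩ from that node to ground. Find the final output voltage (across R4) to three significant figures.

Stage 2 presents R3+R4 = 1970 Ω as a load on stage 1's tap.
Stage 1's lower leg becomes R2‖(R3+R4) = 1550 Ω, so V_mid = 21.1 × 1550/42150 = 0.7759 V.
Stage 2 is itself unloaded: V_out = V_mid × R4/(R3+R4) = 0.7759 × 1500/1970 = 0.591 V.

V_out ≈ 0.591 V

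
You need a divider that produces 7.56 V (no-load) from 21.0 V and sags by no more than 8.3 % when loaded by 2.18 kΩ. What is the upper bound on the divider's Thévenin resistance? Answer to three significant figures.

R_th ≤ 197 Ω

Loading drop = R_th/(R_th + R_L) ≤ 0.0830, so R_th ≤ R_L · ε/(1−ε) = 2.18 kΩ × 0.0830/0.9170 = 197 Ω.
(Any R1, R2 with R2/(R1+R2) = 0.360 and R1‖R2 ≤ 197 Ω will meet the spec.)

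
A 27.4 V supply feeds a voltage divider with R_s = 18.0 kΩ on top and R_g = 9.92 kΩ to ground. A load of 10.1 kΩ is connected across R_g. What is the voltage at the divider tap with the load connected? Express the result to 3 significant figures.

V_out ≈ 5.96 V

The load sits in parallel with R_g: R_g‖R_L = (9.92 × 10.1) / (9.92 + 10.1) = 5.005 kΩ.
V_out = 27.4 × 5.005 / (18.0 + 5.005) = 27.4 × 5.005/23.00 = 5.96 V.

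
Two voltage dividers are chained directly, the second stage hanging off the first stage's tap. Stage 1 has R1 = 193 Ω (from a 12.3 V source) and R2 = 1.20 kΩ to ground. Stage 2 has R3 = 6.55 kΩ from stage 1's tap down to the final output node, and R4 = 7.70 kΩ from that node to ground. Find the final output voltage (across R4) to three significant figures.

Stage 2 presents R3+R4 = 14250 Ω as a load on stage 1's tap.
Stage 1's lower leg becomes R2‖(R3+R4) = 1107 Ω, so V_mid = 12.3 × 1107/1300 = 10.47 V.
Stage 2 is itself unloaded: V_out = V_mid × R4/(R3+R4) = 10.47 × 7700/14250 = 5.66 V.

V_out ≈ 5.66 V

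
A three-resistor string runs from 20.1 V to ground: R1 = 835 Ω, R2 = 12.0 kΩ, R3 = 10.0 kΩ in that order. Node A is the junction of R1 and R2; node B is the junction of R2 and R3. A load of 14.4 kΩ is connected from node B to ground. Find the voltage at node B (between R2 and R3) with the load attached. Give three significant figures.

V ≈ 6.33 V

At node B, R3 is in parallel with the load: R3‖R_L = 5902 Ω.
Below node A the resistance is R2 + (R3‖R_L) = 17900 Ω, so V_A = 20.1 × 17900/18740 = 19.20 V.
Then V_B = V_A × (R3‖R_L)/(R2 + R3‖R_L) = 19.20 × 5902/17900 = 6.33 V.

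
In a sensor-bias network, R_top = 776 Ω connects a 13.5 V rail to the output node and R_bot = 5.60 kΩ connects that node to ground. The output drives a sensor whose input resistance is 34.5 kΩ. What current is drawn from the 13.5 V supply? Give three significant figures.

R_bot‖R_L = 4818 Ω, so the source sees R_top + R_bot‖R_L = 5594 Ω.
I = 13.5 V / 5594 Ω = 2.41 mA.

I ≈ 2.41 mA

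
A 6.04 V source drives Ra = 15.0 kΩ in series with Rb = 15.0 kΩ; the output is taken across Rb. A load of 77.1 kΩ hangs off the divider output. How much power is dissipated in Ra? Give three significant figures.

Total resistance from the source is Ra + (Rb‖R_L) = 27.56 kΩ, so I = 6.04/27.56 kΩ = 0.2192 mA.
P = I²·Ra = (0.2192 mA)² × 15.0 kΩ = 0.721 mW.

P ≈ 0.721 mW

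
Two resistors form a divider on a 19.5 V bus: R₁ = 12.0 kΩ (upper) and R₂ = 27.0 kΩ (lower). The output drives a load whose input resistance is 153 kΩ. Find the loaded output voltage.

The load sits in parallel with R₂: R₂‖R_L = (27.0 × 153) / (27.0 + 153) = 22.95 kΩ.
V_out = 19.5 × 22.95 / (12.0 + 22.95) = 19.5 × 22.95/34.95 = 12.8 V.

V_out ≈ 12.8 V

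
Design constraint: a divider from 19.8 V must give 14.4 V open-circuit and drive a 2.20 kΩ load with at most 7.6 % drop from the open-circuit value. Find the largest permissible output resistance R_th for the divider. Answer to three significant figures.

Loading drop = R_th/(R_th + R_L) ≤ 0.0760, so R_th ≤ R_L · ε/(1−ε) = 2.20 kΩ × 0.0760/0.9240 = 181 Ω.
(Any R1, R2 with R2/(R1+R2) = 0.727 and R1‖R2 ≤ 181 Ω will meet the spec.)

R_th ≤ 181 Ω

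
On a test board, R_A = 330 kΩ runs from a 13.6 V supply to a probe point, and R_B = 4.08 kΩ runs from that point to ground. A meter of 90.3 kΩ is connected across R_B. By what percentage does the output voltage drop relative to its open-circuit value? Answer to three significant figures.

4.27 %

The divider's output (Thévenin) resistance is R_A‖R_B = 4.030 kΩ.
Fractional drop under load = R_th/(R_th + R_L) = 4.030 / (4.030 + 90.3) = 0.04272.
So the output falls by 4.27 %.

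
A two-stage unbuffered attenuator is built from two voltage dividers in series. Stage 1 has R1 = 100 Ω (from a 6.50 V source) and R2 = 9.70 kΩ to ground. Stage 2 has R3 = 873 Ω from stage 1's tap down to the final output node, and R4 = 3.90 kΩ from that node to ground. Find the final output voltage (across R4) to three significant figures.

V_out ≈ 5.15 V

Stage 2 presents R3+R4 = 4773 Ω as a load on stage 1's tap.
Stage 1's lower leg becomes R2‖(R3+R4) = 3199 Ω, so V_mid = 6.50 × 3199/3299 = 6.303 V.
Stage 2 is itself unloaded: V_out = V_mid × R4/(R3+R4) = 6.303 × 3900/4773 = 5.15 V.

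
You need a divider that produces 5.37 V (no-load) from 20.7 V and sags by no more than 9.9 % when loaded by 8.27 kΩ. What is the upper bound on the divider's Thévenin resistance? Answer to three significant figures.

Loading drop = R_th/(R_th + R_L) ≤ 0.0990, so R_th ≤ R_L · ε/(1−ε) = 8.27 kΩ × 0.0990/0.9010 = 909 Ω.
(Any R1, R2 with R2/(R1+R2) = 0.259 and R1‖R2 ≤ 909 Ω will meet the spec.)

R_th ≤ 909 Ω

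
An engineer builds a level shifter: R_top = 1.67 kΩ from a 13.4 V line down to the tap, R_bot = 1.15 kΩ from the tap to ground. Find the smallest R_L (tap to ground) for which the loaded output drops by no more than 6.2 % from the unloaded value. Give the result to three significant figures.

R_L(min) ≈ 10.3 kΩ

Output resistance R_th = R_top‖R_bot = (1670 × 1150)/2820 = 681.0 Ω.
The fractional drop is R_th/(R_th + R_L); requiring this ≤ 0.0620 gives R_L ≥ R_th(1/0.0620 − 1) = 681.0 × 15.13 = 10.3 kΩ.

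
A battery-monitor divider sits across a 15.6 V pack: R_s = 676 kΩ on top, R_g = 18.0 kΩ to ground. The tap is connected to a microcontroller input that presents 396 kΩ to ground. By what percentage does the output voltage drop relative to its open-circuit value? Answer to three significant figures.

4.24 %

The divider's output (Thévenin) resistance is R_s‖R_g = 17.53 kΩ.
Fractional drop under load = R_th/(R_th + R_L) = 17.53 / (17.53 + 396) = 0.04240.
So the output falls by 4.24 %.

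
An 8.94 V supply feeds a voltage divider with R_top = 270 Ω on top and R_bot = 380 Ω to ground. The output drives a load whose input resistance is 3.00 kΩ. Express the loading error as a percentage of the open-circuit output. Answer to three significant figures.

5.00 %

The divider's output (Thévenin) resistance is R_top‖R_bot = 157.8 Ω.
Fractional drop under load = R_th/(R_th + R_L) = 157.8 / (157.8 + 3000) = 0.04999.
So the output falls by 5.00 %.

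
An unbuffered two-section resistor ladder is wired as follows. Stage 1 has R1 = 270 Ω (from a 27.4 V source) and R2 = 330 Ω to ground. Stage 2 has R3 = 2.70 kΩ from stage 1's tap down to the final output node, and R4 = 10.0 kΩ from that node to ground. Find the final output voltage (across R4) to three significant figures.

Stage 2 presents R3+R4 = 12700 Ω as a load on stage 1's tap.
Stage 1's lower leg becomes R2‖(R3+R4) = 321.6 Ω, so V_mid = 27.4 × 321.6/591.6 = 14.90 V.
Stage 2 is itself unloaded: V_out = V_mid × R4/(R3+R4) = 14.90 × 10000/12700 = 11.7 V.

V_out ≈ 11.7 V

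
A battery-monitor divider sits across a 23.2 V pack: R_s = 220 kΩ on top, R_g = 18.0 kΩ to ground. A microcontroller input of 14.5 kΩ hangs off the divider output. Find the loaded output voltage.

The load sits in parallel with R_g: R_g‖R_L = (18.0 × 14.5) / (18.0 + 14.5) = 8.031 kΩ.
V_out = 23.2 × 8.031 / (220 + 8.031) = 23.2 × 8.031/228.0 = 0.817 V.
(Unloaded it would have been 1.75 V.)

V_out ≈ 0.817 V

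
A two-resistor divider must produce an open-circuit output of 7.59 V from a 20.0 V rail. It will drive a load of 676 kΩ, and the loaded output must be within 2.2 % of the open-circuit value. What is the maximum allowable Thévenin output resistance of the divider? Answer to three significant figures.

R_th ≤ 15.2 kΩ

Loading drop = R_th/(R_th + R_L) ≤ 0.0220, so R_th ≤ R_L · ε/(1−ε) = 676 kΩ × 0.0220/0.9780 = 15.2 kΩ.
(Any R1, R2 with R2/(R1+R2) = 0.380 and R1‖R2 ≤ 15.2 kΩ will meet the spec.)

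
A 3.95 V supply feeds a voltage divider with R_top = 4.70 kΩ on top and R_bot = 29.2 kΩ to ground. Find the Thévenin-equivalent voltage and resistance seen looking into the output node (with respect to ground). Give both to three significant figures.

V_th is the open-circuit tap voltage: 3.95 × 29.2/(4.70 + 29.2) = 3.40 V.
With the supply zeroed, R_top and R_bot appear in parallel from the tap: R_th = R_top‖R_bot = (4.70 × 29.2)/33.90 = 4.05 kΩ.

V_th = 3.40 V, R_th = 4.05 kΩ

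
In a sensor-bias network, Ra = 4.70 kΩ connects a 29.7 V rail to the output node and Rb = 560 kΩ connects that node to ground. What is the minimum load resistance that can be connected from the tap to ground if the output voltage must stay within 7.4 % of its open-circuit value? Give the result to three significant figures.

Output resistance R_th = Ra‖Rb = (4.70 × 560)/564.7 = 4.661 kΩ.
The fractional drop is R_th/(R_th + R_L); requiring this ≤ 0.0740 gives R_L ≥ R_th(1/0.0740 − 1) = 4.661 × 12.51 = 58.3 kΩ.

R_L(min) ≈ 58.3 kΩ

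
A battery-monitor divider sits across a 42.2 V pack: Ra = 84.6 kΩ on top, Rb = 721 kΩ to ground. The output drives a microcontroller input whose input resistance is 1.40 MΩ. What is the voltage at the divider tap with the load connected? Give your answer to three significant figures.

V_out ≈ 35.8 V

The load sits in parallel with Rb: Rb‖R_L = (721 × 1400) / (721 + 1400) = 475.9 kΩ.
V_out = 42.2 × 475.9 / (84.6 + 475.9) = 42.2 × 475.9/560.5 = 35.8 V.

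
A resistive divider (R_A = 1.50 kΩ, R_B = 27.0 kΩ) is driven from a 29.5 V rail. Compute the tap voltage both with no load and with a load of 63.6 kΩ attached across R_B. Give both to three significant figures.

Open-circuit: V = 29.5 × 27.0/(1.50 + 27.0) = 27.9 V.
With the load, R_B becomes R_B‖R_L = 18.95 kΩ, so V = 29.5 × 18.95/20.45 = 27.3 V.

Unloaded: 27.9 V; loaded: 27.3 V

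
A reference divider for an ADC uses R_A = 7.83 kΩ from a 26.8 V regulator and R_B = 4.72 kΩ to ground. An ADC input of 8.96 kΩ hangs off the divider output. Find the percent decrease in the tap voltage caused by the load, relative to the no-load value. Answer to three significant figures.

Unloaded V = 26.8 × 4.72/12.55 = 10.08 V.
Loaded: R_B‖R_L = 3.091 kΩ, giving V = 26.8 × 3.091/10.92 = 7.586 V.
Drop = (10.08 − 7.586) / 10.08 = 24.7 %.

24.7 %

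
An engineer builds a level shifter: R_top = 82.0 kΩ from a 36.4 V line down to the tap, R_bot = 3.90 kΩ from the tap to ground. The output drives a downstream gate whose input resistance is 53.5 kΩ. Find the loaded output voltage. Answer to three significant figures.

V_out ≈ 1.55 V

The load sits in parallel with R_bot: R_bot‖R_L = (3.90 × 53.5) / (3.90 + 53.5) = 3.635 kΩ.
V_out = 36.4 × 3.635 / (82.0 + 3.635) = 36.4 × 3.635/85.64 = 1.55 V.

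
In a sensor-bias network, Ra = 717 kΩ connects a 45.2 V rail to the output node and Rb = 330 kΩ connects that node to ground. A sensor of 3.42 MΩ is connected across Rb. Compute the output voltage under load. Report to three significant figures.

V_out ≈ 13.4 V

The load sits in parallel with Rb: Rb‖R_L = (330 × 3420) / (330 + 3420) = 301.0 kΩ.
V_out = 45.2 × 301.0 / (717 + 301.0) = 45.2 × 301.0/1018 = 13.4 V.
(Unloaded it would have been 14.2 V.)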